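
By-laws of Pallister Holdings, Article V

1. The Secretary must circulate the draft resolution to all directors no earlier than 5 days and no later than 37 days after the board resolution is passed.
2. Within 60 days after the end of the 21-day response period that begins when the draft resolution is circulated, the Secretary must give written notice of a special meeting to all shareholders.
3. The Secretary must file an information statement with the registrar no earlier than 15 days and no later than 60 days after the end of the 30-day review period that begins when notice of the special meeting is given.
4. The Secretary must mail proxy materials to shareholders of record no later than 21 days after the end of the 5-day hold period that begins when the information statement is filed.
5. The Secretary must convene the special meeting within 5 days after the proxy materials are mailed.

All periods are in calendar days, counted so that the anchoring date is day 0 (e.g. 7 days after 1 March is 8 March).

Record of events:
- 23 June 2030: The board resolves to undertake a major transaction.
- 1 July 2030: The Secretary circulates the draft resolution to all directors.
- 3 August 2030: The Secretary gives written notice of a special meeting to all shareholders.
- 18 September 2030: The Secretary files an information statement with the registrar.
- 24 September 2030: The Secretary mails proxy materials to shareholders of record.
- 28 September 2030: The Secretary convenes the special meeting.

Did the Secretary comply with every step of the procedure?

Step 1 — 5 and 37 days from 23 June 2030 (when the board resolution is passed) are 28 June 2030 and 30 July 2030 respectively; done 1 July 2030 — within the window.
Step 2 — counting 60 days from 22 July 2030 (end of the 21-day response period, which began when the draft resolution is circulated on 1 July 2030) gives a deadline of 20 September 2030; completed 3 August 2030, before the deadline.
Step 3 — 15 and 60 days from 2 September 2030 (end of the 30-day review period, which began when notice of the special meeting is given on 3 August 2030) are 17 September 2030 and 1 November 2030 respectively; 18 September 2030 falls inside that range.
Step 4 — counting 21 days from 23 September 2030 (end of the 5-day hold period, which began when the information statement is filed on 18 September 2030) gives a deadline of 14 October 2030; done 24 September 2030 — timely.
Step 5 — counting 5 days from 24 September 2030 (when the proxy materials are mailed) gives a deadline of 29 September 2030; done 28 September 2030 — timely.

Yes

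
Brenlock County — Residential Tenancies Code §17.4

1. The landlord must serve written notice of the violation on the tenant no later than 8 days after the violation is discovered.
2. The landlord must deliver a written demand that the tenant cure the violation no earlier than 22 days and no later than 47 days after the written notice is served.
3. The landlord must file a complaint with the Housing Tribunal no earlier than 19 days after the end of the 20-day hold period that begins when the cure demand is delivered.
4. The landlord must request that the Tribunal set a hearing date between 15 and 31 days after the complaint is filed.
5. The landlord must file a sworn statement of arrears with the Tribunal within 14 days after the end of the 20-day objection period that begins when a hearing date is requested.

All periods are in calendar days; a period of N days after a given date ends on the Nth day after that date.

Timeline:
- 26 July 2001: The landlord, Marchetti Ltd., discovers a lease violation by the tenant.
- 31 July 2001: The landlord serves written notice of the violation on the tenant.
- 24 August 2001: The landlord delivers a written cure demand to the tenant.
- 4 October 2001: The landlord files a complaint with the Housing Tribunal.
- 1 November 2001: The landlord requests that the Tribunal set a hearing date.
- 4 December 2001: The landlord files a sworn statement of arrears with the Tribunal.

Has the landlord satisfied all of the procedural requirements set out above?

(1) due by 26 July 2001 + 8 days = 3 August 2001; completed 31 July 2001, before the deadline.
(2) the permitted window runs from 31 July 2001 + 22 = 22 August 2001 to 31 July 2001 + 47 = 16 September 2001; done 24 August 2001, which is between those dates.
(3) permitted from 13 September 2001 + 19 days = 2 October 2001 onward; done 4 October 2001 — permitted.
(4) the permitted window runs from 4 October 2001 + 15 = 19 October 2001 to 4 October 2001 + 31 = 4 November 2001; 1 November 2001 falls inside that range.
(5) due by 21 November 2001 + 14 days = 5 December 2001; completed 4 December 2001, before the deadline.

Yes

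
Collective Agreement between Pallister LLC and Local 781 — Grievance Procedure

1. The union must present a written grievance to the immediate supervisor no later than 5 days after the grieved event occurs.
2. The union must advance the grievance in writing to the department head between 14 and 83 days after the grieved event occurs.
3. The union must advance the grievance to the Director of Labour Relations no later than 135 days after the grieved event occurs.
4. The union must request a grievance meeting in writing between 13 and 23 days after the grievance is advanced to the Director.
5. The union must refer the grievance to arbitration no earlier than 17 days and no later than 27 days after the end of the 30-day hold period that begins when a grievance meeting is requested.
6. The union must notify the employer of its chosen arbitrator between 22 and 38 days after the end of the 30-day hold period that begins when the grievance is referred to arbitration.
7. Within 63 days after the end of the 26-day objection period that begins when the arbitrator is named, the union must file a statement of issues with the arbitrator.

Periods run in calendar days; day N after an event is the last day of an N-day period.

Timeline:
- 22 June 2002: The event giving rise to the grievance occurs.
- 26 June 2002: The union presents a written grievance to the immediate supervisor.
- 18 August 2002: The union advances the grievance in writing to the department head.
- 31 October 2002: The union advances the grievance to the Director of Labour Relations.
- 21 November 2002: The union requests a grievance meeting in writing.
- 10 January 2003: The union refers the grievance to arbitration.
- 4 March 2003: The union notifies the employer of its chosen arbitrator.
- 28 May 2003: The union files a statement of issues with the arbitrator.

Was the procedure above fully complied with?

Yes

Step 1 — counting 5 days from 22 June 2002 (when the grieved event occurs) gives a deadline of 27 June 2002; done 26 June 2002 — timely.
Step 2 — 14 and 83 days from 22 June 2002 (when the grieved event occurs) are 6 July 2002 and 13 September 2002 respectively; done 18 August 2002 — within the window.
Step 3 — counting 135 days from 22 June 2002 (when the grieved event occurs) gives a deadline of 4 November 2002; completed 31 October 2002, before the deadline.
Step 4 — 13 and 23 days from 31 October 2002 (when the grievance is advanced to the Director) are 13 November 2002 and 23 November 2002 respectively; done 21 November 2002 — within the window.
Step 5 — 17 and 27 days from 21 December 2002 (end of the 30-day hold period, which began when a grievance meeting is requested on 21 November 2002) are 7 January 2003 and 17 January 2003 respectively; done 10 January 2003, which is between those dates.
Step 6 — 22 and 38 days from 9 February 2003 (end of the 30-day hold period, which began when the grievance is referred to arbitration on 10 January 2003) are 3 March 2003 and 19 March 2003 respectively; 4 March 2003 falls inside that range.
Step 7 — counting 63 days from 30 March 2003 (end of the 26-day objection period, which began when the arbitrator is named on 4 March 2003) gives a deadline of 1 June 2003; 28 May 2003 is within that limit.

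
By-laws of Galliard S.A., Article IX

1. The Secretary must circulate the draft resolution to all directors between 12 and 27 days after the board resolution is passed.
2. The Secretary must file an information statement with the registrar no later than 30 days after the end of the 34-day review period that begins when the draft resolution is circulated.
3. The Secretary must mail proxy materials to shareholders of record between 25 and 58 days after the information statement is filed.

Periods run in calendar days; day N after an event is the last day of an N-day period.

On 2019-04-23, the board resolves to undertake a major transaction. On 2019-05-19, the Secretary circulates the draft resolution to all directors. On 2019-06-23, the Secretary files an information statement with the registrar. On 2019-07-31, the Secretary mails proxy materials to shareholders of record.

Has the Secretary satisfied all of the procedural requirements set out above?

(1) the permitted window runs from 2019-04-23 + 12 = 2019-05-05 to 2019-04-23 + 27 = 2019-05-20; done 2019-05-19, which is between those dates.
(2) due by 2019-06-22 + 30 days = 2019-07-22; completed 2019-06-23, before the deadline.
(3) the permitted window runs from 2019-06-23 + 25 = 2019-07-18 to 2019-06-23 + 58 = 2019-08-20; done 2019-07-31 — within the window.

Yes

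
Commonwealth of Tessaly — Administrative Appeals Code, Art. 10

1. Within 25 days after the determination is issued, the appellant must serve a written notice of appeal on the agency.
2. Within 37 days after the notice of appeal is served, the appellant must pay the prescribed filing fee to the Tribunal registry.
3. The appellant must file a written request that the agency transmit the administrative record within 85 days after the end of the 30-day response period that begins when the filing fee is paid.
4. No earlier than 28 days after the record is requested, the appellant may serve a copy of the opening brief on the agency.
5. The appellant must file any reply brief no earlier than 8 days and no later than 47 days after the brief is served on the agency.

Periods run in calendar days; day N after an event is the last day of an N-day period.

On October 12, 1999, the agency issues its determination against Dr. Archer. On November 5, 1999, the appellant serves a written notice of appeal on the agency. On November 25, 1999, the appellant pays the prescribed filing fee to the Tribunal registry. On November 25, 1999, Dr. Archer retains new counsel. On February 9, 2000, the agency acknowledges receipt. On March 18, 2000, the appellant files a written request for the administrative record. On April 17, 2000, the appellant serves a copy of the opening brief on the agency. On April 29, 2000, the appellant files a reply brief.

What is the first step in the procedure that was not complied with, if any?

(1) due by October 12, 1999 + 25 days = November 6, 1999; done November 5, 1999 — timely.
(2) due by November 5, 1999 + 37 days = December 12, 1999; November 25, 1999 is within that limit.
(3) due by December 25, 1999 + 85 days = March 19, 2000; March 18, 2000 is within that limit.
(4) permitted from March 18, 2000 + 28 days = April 15, 2000 onward; April 17, 2000 is on or after that date.
(5) the permitted window runs from April 17, 2000 + 8 = April 25, 2000 to April 17, 2000 + 47 = June 3, 2000; done April 29, 2000 — within the window.

None — every step was satisfied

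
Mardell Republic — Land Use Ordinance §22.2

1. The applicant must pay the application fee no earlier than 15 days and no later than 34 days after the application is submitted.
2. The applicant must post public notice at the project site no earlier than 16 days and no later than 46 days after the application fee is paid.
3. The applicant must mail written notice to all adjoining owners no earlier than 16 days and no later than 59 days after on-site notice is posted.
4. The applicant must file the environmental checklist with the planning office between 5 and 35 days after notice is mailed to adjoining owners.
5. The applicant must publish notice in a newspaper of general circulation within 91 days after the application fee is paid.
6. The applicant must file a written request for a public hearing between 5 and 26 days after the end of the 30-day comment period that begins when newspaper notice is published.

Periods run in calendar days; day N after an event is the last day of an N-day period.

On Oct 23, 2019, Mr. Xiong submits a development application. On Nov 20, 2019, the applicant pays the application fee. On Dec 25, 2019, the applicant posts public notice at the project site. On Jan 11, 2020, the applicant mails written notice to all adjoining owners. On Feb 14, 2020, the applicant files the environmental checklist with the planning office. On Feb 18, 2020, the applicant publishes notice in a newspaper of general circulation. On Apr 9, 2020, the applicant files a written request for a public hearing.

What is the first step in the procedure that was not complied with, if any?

None — every step was satisfied

Step 1 — 15 and 34 days from Oct 23, 2019 (when the application is submitted) are Nov 7, 2019 and Nov 26, 2019 respectively; Nov 20, 2019 falls inside that range.
Step 2 — 16 and 46 days from Nov 20, 2019 (when the application fee is paid) are Dec 6, 2019 and Jan 5, 2020 respectively; Dec 25, 2019 falls inside that range.
Step 3 — 16 and 59 days from Dec 25, 2019 (when on-site notice is posted) are Jan 10, 2020 and Feb 22, 2020 respectively; done Jan 11, 2020, which is between those dates.
Step 4 — 5 and 35 days from Jan 11, 2020 (when notice is mailed to adjoining owners) are Jan 16, 2020 and Feb 15, 2020 respectively; Feb 14, 2020 falls inside that range.
Step 5 — counting 91 days from Nov 20, 2019 (when the application fee is paid) gives a deadline of Feb 19, 2020; completed Feb 18, 2020, before the deadline.
Step 6 — 5 and 26 days from Mar 19, 2020 (end of the 30-day comment period, which began when newspaper notice is published on Feb 18, 2020) are Mar 24, 2020 and Apr 14, 2020 respectively; done Apr 9, 2020, which is between those dates.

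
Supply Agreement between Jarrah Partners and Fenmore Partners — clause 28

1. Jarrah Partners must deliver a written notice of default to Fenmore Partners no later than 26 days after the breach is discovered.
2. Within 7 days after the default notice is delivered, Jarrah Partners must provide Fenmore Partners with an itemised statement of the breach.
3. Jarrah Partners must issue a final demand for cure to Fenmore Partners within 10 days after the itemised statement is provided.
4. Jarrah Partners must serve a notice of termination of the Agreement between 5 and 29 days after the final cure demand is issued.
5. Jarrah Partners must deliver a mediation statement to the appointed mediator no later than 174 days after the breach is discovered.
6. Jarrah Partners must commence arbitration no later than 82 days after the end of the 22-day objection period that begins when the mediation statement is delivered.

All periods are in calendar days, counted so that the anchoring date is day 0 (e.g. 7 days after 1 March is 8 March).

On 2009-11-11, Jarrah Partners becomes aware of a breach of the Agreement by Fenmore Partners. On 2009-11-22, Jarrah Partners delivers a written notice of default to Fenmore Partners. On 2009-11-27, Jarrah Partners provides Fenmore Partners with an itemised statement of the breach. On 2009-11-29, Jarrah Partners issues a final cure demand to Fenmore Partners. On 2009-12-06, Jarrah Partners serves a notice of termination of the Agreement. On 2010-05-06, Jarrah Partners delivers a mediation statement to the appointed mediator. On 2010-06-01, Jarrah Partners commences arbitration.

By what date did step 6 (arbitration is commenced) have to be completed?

The mediation statement is delivered on 2010-05-06; the 22-day objection period therefore ends 2010-05-28, and step 6 runs from that date. 82 days after 2010-05-28 is 2010-08-18.

2010-08-18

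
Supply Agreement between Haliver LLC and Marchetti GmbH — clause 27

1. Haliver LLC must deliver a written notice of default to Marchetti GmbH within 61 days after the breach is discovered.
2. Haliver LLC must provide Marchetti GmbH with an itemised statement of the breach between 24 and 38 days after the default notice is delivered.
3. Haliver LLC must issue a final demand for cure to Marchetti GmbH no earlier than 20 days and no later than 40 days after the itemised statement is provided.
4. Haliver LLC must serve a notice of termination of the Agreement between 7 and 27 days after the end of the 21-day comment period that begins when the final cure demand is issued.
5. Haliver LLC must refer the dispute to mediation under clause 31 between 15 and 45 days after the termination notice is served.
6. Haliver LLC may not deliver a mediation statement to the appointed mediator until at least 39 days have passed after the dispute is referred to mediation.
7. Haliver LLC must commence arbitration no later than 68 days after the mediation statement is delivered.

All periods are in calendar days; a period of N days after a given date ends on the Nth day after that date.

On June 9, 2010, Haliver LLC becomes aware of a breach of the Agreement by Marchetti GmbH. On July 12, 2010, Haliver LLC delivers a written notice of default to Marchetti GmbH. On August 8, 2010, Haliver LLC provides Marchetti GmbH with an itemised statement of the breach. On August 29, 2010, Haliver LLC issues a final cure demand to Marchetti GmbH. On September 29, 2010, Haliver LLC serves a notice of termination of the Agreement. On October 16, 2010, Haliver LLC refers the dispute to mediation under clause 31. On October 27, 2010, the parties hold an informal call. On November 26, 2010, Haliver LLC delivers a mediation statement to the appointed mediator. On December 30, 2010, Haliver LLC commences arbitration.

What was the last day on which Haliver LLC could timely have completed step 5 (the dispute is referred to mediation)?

Step 5 runs from September 29, 2010, when the termination notice is served. The window is 15–45 days after September 29, 2010; it closes on November 13, 2010.

November 13, 2010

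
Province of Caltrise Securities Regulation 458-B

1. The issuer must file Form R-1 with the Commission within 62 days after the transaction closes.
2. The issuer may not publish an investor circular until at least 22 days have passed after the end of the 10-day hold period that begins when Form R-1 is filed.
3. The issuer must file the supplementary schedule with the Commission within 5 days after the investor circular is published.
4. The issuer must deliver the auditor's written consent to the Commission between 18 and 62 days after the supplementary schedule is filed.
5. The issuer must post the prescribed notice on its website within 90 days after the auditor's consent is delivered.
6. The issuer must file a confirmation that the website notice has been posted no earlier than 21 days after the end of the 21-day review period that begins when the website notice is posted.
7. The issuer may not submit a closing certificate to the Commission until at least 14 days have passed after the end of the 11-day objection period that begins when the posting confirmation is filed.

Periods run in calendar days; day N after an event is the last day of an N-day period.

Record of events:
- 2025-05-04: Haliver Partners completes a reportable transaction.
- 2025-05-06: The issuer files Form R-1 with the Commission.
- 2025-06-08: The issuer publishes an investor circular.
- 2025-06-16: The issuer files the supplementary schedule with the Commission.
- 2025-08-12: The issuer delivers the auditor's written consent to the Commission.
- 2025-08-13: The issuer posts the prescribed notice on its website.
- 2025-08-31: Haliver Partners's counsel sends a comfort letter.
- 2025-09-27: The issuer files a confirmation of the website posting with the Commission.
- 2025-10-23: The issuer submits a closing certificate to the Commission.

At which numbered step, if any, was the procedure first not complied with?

Step 3

Step 1: 62 days after 2025-05-04 (when the transaction closes) is 2025-07-05; 2025-05-06 is within that limit.
Step 2: the earliest permitted date is 22 days after 2025-05-16 (end of the 10-day hold period, which began when Form R-1 is filed on 2025-05-06), i.e. 2025-06-07; 2025-06-08 is on or after that date.
Step 3: 5 days after 2025-06-08 (when the investor circular is published) is 2025-06-13; not done until 2025-06-16, 3 days after the deadline.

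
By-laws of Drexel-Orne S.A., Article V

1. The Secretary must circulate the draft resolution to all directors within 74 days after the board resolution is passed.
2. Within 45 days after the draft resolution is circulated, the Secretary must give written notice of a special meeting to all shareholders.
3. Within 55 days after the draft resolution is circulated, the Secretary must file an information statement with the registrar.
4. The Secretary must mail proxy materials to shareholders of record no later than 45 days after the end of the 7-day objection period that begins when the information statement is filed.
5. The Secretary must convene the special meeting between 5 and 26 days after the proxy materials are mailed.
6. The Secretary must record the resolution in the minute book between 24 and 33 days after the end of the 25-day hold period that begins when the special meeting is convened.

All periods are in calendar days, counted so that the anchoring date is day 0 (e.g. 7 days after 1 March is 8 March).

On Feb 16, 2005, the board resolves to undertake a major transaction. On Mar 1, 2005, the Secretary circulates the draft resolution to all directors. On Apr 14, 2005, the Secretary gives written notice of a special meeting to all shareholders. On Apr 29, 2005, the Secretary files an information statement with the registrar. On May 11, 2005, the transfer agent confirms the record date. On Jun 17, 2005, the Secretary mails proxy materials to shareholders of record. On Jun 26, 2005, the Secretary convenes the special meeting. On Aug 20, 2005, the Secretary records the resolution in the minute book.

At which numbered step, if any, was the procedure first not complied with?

Step 1 — counting 74 days from Feb 16, 2005 (when the board resolution is passed) gives a deadline of May 1, 2005; done Mar 1, 2005 — timely.
Step 2 — counting 45 days from Mar 1, 2005 (when the draft resolution is circulated) gives a deadline of Apr 15, 2005; done Apr 14, 2005 — timely.
Step 3 — counting 55 days from Mar 1, 2005 (when the draft resolution is circulated) gives a deadline of Apr 25, 2005; Apr 29, 2005 misses that deadline by 4 days.

Step 3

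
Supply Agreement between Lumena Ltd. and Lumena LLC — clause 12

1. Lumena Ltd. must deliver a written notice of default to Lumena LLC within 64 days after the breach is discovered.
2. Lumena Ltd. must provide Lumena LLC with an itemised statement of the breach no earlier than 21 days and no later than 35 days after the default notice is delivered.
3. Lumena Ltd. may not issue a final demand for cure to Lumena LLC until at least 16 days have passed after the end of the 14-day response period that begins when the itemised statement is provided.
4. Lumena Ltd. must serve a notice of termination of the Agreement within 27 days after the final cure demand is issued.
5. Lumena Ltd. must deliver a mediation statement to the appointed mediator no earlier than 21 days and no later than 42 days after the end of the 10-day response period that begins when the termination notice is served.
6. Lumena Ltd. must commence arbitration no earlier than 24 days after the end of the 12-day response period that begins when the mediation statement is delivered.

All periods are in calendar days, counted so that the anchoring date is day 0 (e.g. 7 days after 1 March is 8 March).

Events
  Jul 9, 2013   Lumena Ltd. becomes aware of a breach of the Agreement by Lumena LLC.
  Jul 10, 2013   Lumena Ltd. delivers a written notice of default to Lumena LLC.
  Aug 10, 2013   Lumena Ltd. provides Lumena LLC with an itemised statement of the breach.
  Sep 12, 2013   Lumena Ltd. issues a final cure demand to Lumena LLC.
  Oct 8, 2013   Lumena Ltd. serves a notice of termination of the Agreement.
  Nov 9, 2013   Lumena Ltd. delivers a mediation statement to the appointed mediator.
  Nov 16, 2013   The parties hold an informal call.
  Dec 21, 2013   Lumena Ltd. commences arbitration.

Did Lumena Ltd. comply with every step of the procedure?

(1) due by Jul 9, 2013 + 64 days = Sep 11, 2013; completed Jul 10, 2013, before the deadline.
(2) the permitted window runs from Jul 10, 2013 + 21 = Jul 31, 2013 to Jul 10, 2013 + 35 = Aug 14, 2013; Aug 10, 2013 falls inside that range.
(3) permitted from Aug 24, 2013 + 16 days = Sep 9, 2013 onward; done Sep 12, 2013, after the minimum wait.
(4) due by Sep 12, 2013 + 27 days = Oct 9, 2013; Oct 8, 2013 is within that limit.
(5) the permitted window runs from Oct 18, 2013 + 21 = Nov 8, 2013 to Oct 18, 2013 + 42 = Nov 29, 2013; Nov 9, 2013 falls inside that range.
(6) permitted from Nov 21, 2013 + 24 days = Dec 15, 2013 onward; done Dec 21, 2013, after the minimum wait.

Yes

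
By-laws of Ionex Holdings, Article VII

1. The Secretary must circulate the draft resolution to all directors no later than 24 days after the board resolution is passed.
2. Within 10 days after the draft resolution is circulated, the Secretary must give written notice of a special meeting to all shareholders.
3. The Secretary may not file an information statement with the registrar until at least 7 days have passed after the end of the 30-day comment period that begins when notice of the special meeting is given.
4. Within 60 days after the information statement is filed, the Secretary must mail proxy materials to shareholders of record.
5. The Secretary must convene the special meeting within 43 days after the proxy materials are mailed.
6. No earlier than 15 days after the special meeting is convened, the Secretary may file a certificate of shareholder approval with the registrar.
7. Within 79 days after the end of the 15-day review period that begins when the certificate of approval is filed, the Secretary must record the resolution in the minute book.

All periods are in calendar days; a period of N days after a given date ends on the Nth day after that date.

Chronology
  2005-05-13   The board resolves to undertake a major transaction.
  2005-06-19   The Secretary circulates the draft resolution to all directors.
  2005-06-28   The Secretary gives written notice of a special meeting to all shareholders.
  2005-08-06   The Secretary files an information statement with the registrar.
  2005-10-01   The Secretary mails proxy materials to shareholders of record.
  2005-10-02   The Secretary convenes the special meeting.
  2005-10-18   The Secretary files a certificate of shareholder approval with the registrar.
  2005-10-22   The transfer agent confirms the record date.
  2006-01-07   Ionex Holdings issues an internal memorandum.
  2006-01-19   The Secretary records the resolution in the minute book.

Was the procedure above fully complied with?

Step 1: 24 days after 2005-05-13 (when the board resolution is passed) is 2005-06-06; done 2005-06-19 — 13 days late.
The procedure was therefore not followed at step 1.

No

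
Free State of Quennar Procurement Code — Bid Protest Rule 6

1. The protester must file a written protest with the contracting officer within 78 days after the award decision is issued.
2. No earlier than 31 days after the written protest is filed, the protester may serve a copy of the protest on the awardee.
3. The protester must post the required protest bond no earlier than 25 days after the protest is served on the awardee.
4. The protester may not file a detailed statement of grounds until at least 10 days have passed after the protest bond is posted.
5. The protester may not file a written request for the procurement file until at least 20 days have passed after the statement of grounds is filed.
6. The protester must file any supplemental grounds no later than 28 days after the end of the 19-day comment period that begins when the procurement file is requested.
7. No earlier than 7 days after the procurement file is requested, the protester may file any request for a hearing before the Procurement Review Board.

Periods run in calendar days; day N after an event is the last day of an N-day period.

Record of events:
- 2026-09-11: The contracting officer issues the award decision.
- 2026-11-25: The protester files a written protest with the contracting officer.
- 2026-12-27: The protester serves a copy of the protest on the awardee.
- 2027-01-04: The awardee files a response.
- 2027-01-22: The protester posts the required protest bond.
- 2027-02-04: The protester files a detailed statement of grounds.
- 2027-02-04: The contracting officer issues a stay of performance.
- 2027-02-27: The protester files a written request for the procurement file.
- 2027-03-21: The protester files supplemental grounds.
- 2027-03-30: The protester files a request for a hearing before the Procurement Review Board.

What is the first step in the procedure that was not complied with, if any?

Step 1: 78 days after 2026-09-11 (when the award decision is issued) is 2026-11-28; 2026-11-25 is within that limit.
Step 2: the earliest permitted date is 31 days after 2026-11-25 (when the written protest is filed), i.e. 2026-12-26; done 2026-12-27, after the minimum wait.
Step 3: the earliest permitted date is 25 days after 2026-12-27 (when the protest is served on the awardee), i.e. 2027-01-21; done 2027-01-22 — permitted.
Step 4: the earliest permitted date is 10 days after 2027-01-22 (when the protest bond is posted), i.e. 2027-02-01; done 2027-02-04 — permitted.
Step 5: the earliest permitted date is 20 days after 2027-02-04 (when the statement of grounds is filed), i.e. 2027-02-24; 2027-02-27 is on or after that date.
Step 6: 28 days after 2027-03-18 (end of the 19-day comment period, which began when the procurement file is requested on 2027-02-27) is 2027-04-15; 2027-03-21 is within that limit.
Step 7: the earliest permitted date is 7 days after 2027-02-27 (when the procurement file is requested), i.e. 2027-03-06; done 2027-03-30, after the minimum wait.

None — every step was satisfied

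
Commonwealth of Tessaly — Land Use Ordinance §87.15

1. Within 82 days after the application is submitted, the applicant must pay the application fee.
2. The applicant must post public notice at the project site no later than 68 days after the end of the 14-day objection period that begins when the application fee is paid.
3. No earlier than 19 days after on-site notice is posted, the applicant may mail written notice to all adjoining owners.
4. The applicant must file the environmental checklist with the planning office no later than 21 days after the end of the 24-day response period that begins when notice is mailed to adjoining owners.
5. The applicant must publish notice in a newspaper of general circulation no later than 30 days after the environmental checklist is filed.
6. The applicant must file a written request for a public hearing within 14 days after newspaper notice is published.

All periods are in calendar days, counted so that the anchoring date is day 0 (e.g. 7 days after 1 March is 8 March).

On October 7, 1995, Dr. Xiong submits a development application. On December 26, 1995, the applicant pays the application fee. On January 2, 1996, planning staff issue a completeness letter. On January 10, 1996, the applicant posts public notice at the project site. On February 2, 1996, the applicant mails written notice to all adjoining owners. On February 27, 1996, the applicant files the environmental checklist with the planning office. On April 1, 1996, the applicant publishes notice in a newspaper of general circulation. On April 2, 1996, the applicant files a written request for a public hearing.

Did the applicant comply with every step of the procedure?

No

(1) due by October 7, 1995 + 82 days = December 28, 1995; completed December 26, 1995, before the deadline.
(2) due by January 9, 1996 + 68 days = March 17, 1996; done January 10, 1996 — timely.
(3) permitted from January 10, 1996 + 19 days = January 29, 1996 onward; done February 2, 1996, after the minimum wait.
(4) due by February 26, 1996 + 21 days = March 18, 1996; completed February 27, 1996, before the deadline.
(5) due by February 27, 1996 + 30 days = March 28, 1996; done April 1, 1996 — 4 days late.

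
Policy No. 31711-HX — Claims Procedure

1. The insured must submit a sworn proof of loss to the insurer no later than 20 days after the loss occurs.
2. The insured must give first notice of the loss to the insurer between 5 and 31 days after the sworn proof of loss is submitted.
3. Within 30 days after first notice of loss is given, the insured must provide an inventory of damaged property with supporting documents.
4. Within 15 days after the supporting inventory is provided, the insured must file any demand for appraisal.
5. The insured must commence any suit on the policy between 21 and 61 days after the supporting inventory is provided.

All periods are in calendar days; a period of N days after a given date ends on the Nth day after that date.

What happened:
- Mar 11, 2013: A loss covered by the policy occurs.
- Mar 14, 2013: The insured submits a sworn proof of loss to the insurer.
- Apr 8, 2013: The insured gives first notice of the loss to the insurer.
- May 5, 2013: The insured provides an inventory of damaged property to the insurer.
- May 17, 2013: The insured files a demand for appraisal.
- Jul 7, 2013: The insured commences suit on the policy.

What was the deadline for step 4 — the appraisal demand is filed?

May 20, 2013

Step 4 runs from May 5, 2013, when the supporting inventory is provided. 15 days after May 5, 2013 is May 20, 2013.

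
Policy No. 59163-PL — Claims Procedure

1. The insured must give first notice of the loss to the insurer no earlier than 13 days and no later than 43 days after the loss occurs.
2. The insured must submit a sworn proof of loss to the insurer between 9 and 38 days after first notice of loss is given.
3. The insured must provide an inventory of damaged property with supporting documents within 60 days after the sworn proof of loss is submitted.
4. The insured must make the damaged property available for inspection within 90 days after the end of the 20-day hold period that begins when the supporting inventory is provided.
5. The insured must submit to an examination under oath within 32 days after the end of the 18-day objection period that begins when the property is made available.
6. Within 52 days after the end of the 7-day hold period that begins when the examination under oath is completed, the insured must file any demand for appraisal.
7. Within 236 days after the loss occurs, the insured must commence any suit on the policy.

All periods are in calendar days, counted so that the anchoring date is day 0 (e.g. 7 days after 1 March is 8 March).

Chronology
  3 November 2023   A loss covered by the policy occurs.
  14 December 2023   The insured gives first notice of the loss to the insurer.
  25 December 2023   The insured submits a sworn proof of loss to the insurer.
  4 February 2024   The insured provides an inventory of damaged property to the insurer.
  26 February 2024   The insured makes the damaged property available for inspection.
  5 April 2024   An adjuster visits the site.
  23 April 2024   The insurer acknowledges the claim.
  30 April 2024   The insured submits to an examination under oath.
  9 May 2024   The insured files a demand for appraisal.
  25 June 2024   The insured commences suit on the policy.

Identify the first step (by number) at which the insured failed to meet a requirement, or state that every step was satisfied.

(1) the permitted window runs from 3 November 2023 + 13 = 16 November 2023 to 3 November 2023 + 43 = 16 December 2023; done 14 December 2023 — within the window.
(2) the permitted window runs from 14 December 2023 + 9 = 23 December 2023 to 14 December 2023 + 38 = 21 January 2024; 25 December 2023 falls inside that range.
(3) due by 25 December 2023 + 60 days = 23 February 2024; 4 February 2024 is within that limit.
(4) due by 24 February 2024 + 90 days = 24 May 2024; 26 February 2024 is within that limit.
(5) due by 15 March 2024 + 32 days = 16 April 2024; 30 April 2024 misses that deadline by 14 days.

Step 5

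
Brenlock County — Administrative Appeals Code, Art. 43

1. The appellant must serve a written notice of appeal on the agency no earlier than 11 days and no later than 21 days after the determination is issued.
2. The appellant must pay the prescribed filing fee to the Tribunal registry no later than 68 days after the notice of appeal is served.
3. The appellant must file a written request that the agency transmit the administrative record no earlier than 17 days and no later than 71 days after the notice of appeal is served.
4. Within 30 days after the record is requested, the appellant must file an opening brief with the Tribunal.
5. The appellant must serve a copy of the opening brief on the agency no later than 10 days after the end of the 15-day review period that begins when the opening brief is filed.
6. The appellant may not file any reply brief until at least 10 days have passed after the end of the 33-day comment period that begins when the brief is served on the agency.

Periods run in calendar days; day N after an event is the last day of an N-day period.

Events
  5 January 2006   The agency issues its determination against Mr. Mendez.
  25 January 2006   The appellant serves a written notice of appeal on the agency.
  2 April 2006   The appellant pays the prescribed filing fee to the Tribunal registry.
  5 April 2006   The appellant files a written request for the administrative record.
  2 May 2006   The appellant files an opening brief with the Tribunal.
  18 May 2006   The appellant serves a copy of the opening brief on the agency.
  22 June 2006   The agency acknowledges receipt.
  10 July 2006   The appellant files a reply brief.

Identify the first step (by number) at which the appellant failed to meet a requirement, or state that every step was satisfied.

(1) the permitted window runs from 5 January 2006 + 11 = 16 January 2006 to 5 January 2006 + 21 = 26 January 2006; done 25 January 2006, which is between those dates.
(2) due by 25 January 2006 + 68 days = 3 April 2006; completed 2 April 2006, before the deadline.
(3) the permitted window runs from 25 January 2006 + 17 = 11 February 2006 to 25 January 2006 + 71 = 6 April 2006; 5 April 2006 falls inside that range.
(4) due by 5 April 2006 + 30 days = 5 May 2006; done 2 May 2006 — timely.
(5) due by 17 May 2006 + 10 days = 27 May 2006; completed 18 May 2006, before the deadline.
(6) permitted from 20 June 2006 + 10 days = 30 June 2006 onward; 10 July 2006 is on or after that date.

None — every step was satisfied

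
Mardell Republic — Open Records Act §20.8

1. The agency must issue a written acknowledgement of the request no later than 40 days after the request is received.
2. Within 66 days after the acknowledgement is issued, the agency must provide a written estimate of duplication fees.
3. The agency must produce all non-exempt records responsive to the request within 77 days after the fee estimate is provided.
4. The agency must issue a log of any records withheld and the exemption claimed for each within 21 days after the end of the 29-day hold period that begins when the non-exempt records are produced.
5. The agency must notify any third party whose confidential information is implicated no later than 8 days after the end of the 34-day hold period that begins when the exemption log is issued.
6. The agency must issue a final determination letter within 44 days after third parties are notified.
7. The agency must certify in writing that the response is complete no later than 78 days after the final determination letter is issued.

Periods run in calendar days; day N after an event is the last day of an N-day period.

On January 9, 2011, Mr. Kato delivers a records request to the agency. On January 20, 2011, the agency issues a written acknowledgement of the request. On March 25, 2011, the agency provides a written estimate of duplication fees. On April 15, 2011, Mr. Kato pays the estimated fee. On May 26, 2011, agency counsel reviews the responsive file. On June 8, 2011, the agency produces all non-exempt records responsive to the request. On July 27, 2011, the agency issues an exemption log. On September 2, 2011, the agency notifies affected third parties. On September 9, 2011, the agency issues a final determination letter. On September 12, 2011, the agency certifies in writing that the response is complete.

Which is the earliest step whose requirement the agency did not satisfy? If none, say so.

Step 1: 40 days after January 9, 2011 (when the request is received) is February 18, 2011; completed January 20, 2011, before the deadline.
Step 2: 66 days after January 20, 2011 (when the acknowledgement is issued) is March 27, 2011; done March 25, 2011 — timely.
Step 3: 77 days after March 25, 2011 (when the fee estimate is provided) is June 10, 2011; completed June 8, 2011, before the deadline.
Step 4: 21 days after July 7, 2011 (end of the 29-day hold period, which began when the non-exempt records are produced on June 8, 2011) is July 28, 2011; completed July 27, 2011, before the deadline.
Step 5: 8 days after August 30, 2011 (end of the 34-day hold period, which began when the exemption log is issued on July 27, 2011) is September 7, 2011; done September 2, 2011 — timely.
Step 6: 44 days after September 2, 2011 (when third parties are notified) is October 16, 2011; completed September 9, 2011, before the deadline.
Step 7: 78 days after September 9, 2011 (when the final determination letter is issued) is November 26, 2011; September 12, 2011 is within that limit.

None — every step was satisfied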